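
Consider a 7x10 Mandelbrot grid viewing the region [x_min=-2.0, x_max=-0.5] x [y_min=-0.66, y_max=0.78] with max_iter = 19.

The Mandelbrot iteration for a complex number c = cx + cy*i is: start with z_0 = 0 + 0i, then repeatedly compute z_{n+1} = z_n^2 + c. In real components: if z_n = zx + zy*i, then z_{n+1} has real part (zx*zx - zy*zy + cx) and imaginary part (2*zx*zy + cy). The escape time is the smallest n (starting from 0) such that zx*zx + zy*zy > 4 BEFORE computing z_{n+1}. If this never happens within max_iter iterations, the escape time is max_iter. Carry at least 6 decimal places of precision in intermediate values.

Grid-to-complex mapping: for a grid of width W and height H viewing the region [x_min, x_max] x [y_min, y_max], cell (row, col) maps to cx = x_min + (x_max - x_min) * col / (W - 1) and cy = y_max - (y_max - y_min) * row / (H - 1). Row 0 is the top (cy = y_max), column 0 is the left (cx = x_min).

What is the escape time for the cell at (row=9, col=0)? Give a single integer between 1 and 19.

Answer: 1

Derivation:
z_0 = 0 + 0i, c = -2.0000 + -0.6600i
Iter 1: z = -2.0000 + -0.6600i, |z|^2 = 4.4356
Escaped at iteration 1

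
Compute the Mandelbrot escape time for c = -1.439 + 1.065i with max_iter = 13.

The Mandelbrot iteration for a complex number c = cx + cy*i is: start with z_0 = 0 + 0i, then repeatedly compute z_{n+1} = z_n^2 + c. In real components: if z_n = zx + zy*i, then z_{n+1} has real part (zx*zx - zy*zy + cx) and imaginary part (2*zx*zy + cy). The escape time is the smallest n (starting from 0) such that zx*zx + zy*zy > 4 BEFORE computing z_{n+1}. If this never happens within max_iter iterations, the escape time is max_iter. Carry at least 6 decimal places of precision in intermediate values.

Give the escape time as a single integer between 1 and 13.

Answer: 2

Derivation:
z_0 = 0 + 0i, c = -1.4390 + 1.0650i
Iter 1: z = -1.4390 + 1.0650i, |z|^2 = 3.2049
Iter 2: z = -0.5025 + -2.0001i, |z|^2 = 4.2528
Escaped at iteration 2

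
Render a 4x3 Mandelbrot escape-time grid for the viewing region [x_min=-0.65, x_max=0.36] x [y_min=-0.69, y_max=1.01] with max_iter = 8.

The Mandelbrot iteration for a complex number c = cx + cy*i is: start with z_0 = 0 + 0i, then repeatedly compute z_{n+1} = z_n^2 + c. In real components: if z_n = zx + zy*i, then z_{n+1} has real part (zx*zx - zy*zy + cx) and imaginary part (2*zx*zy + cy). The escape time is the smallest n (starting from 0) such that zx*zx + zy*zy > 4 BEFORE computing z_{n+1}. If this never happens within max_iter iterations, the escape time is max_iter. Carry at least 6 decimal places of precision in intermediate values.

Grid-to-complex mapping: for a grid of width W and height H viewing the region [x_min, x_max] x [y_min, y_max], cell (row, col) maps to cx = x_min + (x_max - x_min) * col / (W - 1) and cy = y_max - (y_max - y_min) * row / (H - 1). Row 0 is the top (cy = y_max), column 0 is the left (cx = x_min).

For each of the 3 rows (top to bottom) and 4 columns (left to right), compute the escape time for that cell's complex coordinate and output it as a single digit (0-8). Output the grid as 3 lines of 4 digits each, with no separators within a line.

Answer: 4563
8888
6888

Derivation:
(row=0, col=0): c = -0.6500 + 1.0100i → escape time 4
(row=0, col=1): c = -0.3133 + 1.0100i → escape time 5
(row=0, col=2): c = 0.0233 + 1.0100i → escape time 6
(row=0, col=3): c = 0.3600 + 1.0100i → escape time 3
(row=1, col=0): c = -0.6500 + 0.1600i → escape time 8
(row=1, col=1): c = -0.3133 + 0.1600i → escape time 8
(row=1, col=2): c = 0.0233 + 0.1600i → escape time 8
(row=1, col=3): c = 0.3600 + 0.1600i → escape time 8
(row=2, col=0): c = -0.6500 + -0.6900i → escape time 6
(row=2, col=1): c = -0.3133 + -0.6900i → escape time 8
(row=2, col=2): c = 0.0233 + -0.6900i → escape time 8
(row=2, col=3): c = 0.3600 + -0.6900i → escape time 8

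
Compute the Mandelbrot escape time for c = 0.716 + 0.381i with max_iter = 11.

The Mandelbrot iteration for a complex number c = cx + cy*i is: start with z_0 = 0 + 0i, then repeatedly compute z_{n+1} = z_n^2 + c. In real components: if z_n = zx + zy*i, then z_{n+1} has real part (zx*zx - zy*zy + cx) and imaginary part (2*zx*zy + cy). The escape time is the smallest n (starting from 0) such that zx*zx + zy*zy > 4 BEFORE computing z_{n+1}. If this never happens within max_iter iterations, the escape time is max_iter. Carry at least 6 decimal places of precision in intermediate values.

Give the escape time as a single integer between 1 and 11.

z_0 = 0 + 0i, c = 0.7160 + 0.3810i
Iter 1: z = 0.7160 + 0.3810i, |z|^2 = 0.6578
Iter 2: z = 1.0835 + 0.9266i, |z|^2 = 2.0325
Iter 3: z = 1.0314 + 2.3889i, |z|^2 = 6.7707
Escaped at iteration 3

Answer: 3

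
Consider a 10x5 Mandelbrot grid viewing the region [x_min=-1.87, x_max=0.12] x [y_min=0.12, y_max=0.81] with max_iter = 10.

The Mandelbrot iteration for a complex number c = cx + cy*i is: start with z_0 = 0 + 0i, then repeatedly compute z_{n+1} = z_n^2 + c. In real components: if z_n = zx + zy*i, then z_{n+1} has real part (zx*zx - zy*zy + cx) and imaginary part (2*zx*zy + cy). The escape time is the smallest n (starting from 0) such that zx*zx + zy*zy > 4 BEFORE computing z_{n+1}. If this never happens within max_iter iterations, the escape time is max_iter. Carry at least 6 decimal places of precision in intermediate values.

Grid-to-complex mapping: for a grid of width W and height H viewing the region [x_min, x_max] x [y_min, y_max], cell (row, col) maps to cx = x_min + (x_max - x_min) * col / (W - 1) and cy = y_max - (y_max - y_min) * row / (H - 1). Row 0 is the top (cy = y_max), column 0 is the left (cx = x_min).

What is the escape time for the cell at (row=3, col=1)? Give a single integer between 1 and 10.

z_0 = 0 + 0i, c = -1.6489 + 0.2925i
Iter 1: z = -1.6489 + 0.2925i, |z|^2 = 2.8044
Iter 2: z = 0.9844 + -0.6721i, |z|^2 = 1.4207
Iter 3: z = -1.1316 + -1.0307i, |z|^2 = 2.3429
Iter 4: z = -1.4308 + 2.6252i, |z|^2 = 8.9387
Escaped at iteration 4

Answer: 4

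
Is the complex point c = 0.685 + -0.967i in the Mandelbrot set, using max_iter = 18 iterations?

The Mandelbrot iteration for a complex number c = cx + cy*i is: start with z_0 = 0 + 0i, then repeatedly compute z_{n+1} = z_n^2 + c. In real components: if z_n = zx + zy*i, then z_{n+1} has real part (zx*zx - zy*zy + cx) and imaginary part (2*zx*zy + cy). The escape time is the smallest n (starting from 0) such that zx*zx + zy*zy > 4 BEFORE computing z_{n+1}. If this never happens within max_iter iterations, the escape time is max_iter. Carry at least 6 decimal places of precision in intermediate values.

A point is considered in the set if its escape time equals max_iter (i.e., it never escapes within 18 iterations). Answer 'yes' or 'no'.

z_0 = 0 + 0i, c = 0.6850 + -0.9670i
Iter 1: z = 0.6850 + -0.9670i, |z|^2 = 1.4043
Iter 2: z = 0.2191 + -2.2918i, |z|^2 = 5.3003
Escaped at iteration 2

Answer: no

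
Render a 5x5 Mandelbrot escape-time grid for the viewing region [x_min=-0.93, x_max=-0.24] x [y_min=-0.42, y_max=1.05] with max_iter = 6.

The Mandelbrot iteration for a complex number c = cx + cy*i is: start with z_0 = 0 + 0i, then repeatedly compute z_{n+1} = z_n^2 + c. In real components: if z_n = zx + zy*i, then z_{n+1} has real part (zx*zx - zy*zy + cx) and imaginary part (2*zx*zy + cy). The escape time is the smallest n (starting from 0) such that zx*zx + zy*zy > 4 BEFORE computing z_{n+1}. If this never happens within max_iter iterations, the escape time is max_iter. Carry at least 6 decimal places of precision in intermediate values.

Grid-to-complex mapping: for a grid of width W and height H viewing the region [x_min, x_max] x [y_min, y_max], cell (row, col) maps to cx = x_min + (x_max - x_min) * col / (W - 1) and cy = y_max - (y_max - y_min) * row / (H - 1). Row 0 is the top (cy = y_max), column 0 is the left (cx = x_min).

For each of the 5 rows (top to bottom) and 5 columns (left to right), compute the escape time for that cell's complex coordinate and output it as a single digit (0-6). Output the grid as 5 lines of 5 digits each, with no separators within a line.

Answer: 33446
45666
66666
66666
66666

Derivation:
(row=0, col=0): c = -0.9300 + 1.0500i → escape time 3
(row=0, col=1): c = -0.7575 + 1.0500i → escape time 3
(row=0, col=2): c = -0.5850 + 1.0500i → escape time 4
(row=0, col=3): c = -0.4125 + 1.0500i → escape time 4
(row=0, col=4): c = -0.2400 + 1.0500i → escape time 6
(row=1, col=0): c = -0.9300 + 0.6825i → escape time 4
(row=1, col=1): c = -0.7575 + 0.6825i → escape time 5
(row=1, col=2): c = -0.5850 + 0.6825i → escape time 6
(row=1, col=3): c = -0.4125 + 0.6825i → escape time 6
(row=1, col=4): c = -0.2400 + 0.6825i → escape time 6
(row=2, col=0): c = -0.9300 + 0.3150i → escape time 6
(row=2, col=1): c = -0.7575 + 0.3150i → escape time 6
(row=2, col=2): c = -0.5850 + 0.3150i → escape time 6
(row=2, col=3): c = -0.4125 + 0.3150i → escape time 6
(row=2, col=4): c = -0.2400 + 0.3150i → escape time 6
(row=3, col=0): c = -0.9300 + -0.0525i → escape time 6
(row=3, col=1): c = -0.7575 + -0.0525i → escape time 6
(row=3, col=2): c = -0.5850 + -0.0525i → escape time 6
(row=3, col=3): c = -0.4125 + -0.0525i → escape time 6
(row=3, col=4): c = -0.2400 + -0.0525i → escape time 6
(row=4, col=0): c = -0.9300 + -0.4200i → escape time 6
(row=4, col=1): c = -0.7575 + -0.4200i → escape time 6
(row=4, col=2): c = -0.5850 + -0.4200i → escape time 6
(row=4, col=3): c = -0.4125 + -0.4200i → escape time 6
(row=4, col=4): c = -0.2400 + -0.4200i → escape time 6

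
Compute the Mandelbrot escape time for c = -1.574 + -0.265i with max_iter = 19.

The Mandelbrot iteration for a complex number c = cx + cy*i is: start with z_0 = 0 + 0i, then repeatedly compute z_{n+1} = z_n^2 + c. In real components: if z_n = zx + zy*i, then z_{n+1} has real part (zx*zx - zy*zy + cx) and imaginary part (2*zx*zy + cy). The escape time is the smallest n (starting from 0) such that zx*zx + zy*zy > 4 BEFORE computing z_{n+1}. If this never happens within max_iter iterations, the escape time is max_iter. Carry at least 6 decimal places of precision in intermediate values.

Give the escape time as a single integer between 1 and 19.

z_0 = 0 + 0i, c = -1.5740 + -0.2650i
Iter 1: z = -1.5740 + -0.2650i, |z|^2 = 2.5477
Iter 2: z = 0.8333 + 0.5692i, |z|^2 = 1.0183
Iter 3: z = -1.2037 + 0.6836i, |z|^2 = 1.9162
Iter 4: z = -0.5924 + -1.9107i, |z|^2 = 4.0018
Escaped at iteration 4

Answer: 4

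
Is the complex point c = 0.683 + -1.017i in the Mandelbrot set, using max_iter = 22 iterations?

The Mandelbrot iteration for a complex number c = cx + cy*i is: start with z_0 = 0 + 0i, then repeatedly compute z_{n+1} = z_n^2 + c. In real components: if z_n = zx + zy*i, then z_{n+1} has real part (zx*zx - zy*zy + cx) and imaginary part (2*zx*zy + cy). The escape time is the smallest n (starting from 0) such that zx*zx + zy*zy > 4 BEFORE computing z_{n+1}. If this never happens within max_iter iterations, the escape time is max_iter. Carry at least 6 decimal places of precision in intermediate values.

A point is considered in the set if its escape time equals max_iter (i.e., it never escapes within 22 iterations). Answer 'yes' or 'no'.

Answer: no

Derivation:
z_0 = 0 + 0i, c = 0.6830 + -1.0170i
Iter 1: z = 0.6830 + -1.0170i, |z|^2 = 1.5008
Iter 2: z = 0.1152 + -2.4062i, |z|^2 = 5.8032
Escaped at iteration 2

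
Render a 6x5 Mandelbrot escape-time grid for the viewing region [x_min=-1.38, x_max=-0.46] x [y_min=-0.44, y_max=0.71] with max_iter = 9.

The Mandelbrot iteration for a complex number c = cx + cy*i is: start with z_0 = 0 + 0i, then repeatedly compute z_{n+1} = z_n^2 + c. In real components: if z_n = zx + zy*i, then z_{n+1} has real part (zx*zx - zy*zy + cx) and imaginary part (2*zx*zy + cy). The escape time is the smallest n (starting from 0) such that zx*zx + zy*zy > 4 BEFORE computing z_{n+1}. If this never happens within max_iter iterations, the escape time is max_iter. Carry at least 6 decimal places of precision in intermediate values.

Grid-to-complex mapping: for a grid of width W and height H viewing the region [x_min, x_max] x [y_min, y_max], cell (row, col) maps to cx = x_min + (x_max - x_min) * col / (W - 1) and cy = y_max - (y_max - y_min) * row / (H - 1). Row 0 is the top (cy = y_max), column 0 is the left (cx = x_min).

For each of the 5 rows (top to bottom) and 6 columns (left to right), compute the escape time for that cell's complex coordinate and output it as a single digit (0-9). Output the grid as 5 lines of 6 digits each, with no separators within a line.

Answer: 334467
466799
999999
999999
465799

Derivation:
(row=0, col=0): c = -1.3800 + 0.7100i → escape time 3
(row=0, col=1): c = -1.1960 + 0.7100i → escape time 3
(row=0, col=2): c = -1.0120 + 0.7100i → escape time 4
(row=0, col=3): c = -0.8280 + 0.7100i → escape time 4
(row=0, col=4): c = -0.6440 + 0.7100i → escape time 6
(row=0, col=5): c = -0.4600 + 0.7100i → escape time 7
(row=1, col=0): c = -1.3800 + 0.4225i → escape time 4
(row=1, col=1): c = -1.1960 + 0.4225i → escape time 6
(row=1, col=2): c = -1.0120 + 0.4225i → escape time 6
(row=1, col=3): c = -0.8280 + 0.4225i → escape time 7
(row=1, col=4): c = -0.6440 + 0.4225i → escape time 9
(row=1, col=5): c = -0.4600 + 0.4225i → escape time 9
(row=2, col=0): c = -1.3800 + 0.1350i → escape time 9
(row=2, col=1): c = -1.1960 + 0.1350i → escape time 9
(row=2, col=2): c = -1.0120 + 0.1350i → escape time 9
(row=2, col=3): c = -0.8280 + 0.1350i → escape time 9
(row=2, col=4): c = -0.6440 + 0.1350i → escape time 9
(row=2, col=5): c = -0.4600 + 0.1350i → escape time 9
(row=3, col=0): c = -1.3800 + -0.1525i → escape time 9
(row=3, col=1): c = -1.1960 + -0.1525i → escape time 9
(row=3, col=2): c = -1.0120 + -0.1525i → escape time 9
(row=3, col=3): c = -0.8280 + -0.1525i → escape time 9
(row=3, col=4): c = -0.6440 + -0.1525i → escape time 9
(row=3, col=5): c = -0.4600 + -0.1525i → escape time 9
(row=4, col=0): c = -1.3800 + -0.4400i → escape time 4
(row=4, col=1): c = -1.1960 + -0.4400i → escape time 6
(row=4, col=2): c = -1.0120 + -0.4400i → escape time 5
(row=4, col=3): c = -0.8280 + -0.4400i → escape time 7
(row=4, col=4): c = -0.6440 + -0.4400i → escape time 9
(row=4, col=5): c = -0.4600 + -0.4400i → escape time 9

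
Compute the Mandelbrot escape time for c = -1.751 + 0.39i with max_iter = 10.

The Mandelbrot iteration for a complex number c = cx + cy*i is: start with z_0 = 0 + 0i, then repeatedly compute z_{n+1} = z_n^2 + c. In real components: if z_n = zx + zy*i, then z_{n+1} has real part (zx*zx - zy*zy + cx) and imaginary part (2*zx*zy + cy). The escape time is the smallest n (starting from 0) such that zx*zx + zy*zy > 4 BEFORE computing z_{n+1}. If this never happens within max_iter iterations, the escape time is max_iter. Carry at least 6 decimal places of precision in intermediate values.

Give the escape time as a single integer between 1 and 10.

z_0 = 0 + 0i, c = -1.7510 + 0.3900i
Iter 1: z = -1.7510 + 0.3900i, |z|^2 = 3.2181
Iter 2: z = 1.1629 + -0.9758i, |z|^2 = 2.3045
Iter 3: z = -1.3508 + -1.8795i, |z|^2 = 5.3571
Escaped at iteration 3

Answer: 3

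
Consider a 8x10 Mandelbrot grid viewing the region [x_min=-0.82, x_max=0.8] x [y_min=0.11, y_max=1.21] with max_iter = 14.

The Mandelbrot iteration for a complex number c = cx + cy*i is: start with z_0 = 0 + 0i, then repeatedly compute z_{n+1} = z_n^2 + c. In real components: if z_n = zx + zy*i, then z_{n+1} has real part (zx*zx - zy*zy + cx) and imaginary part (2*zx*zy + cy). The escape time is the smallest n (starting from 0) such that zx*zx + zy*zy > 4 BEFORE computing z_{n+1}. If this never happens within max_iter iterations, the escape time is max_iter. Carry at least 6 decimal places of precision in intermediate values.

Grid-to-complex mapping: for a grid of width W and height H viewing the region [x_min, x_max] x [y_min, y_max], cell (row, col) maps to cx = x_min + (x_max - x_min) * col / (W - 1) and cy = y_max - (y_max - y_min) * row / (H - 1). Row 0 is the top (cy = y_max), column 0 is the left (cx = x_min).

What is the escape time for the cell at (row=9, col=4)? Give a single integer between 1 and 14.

z_0 = 0 + 0i, c = 0.1057 + 0.1100i
Iter 1: z = 0.1057 + 0.1100i, |z|^2 = 0.0233
Iter 2: z = 0.1048 + 0.1333i, |z|^2 = 0.0287
Iter 3: z = 0.0989 + 0.1379i, |z|^2 = 0.0288
Iter 4: z = 0.0965 + 0.1373i, |z|^2 = 0.0282
Iter 5: z = 0.0962 + 0.1365i, |z|^2 = 0.0279
Iter 6: z = 0.0963 + 0.1363i, |z|^2 = 0.0278
Iter 7: z = 0.0964 + 0.1363i, |z|^2 = 0.0279
Iter 8: z = 0.0964 + 0.1363i, |z|^2 = 0.0279
Iter 9: z = 0.0964 + 0.1363i, |z|^2 = 0.0279
Iter 10: z = 0.0964 + 0.1363i, |z|^2 = 0.0279
Iter 11: z = 0.0964 + 0.1363i, |z|^2 = 0.0279
Iter 12: z = 0.0964 + 0.1363i, |z|^2 = 0.0279
Iter 13: z = 0.0964 + 0.1363i, |z|^2 = 0.0279

Answer: 14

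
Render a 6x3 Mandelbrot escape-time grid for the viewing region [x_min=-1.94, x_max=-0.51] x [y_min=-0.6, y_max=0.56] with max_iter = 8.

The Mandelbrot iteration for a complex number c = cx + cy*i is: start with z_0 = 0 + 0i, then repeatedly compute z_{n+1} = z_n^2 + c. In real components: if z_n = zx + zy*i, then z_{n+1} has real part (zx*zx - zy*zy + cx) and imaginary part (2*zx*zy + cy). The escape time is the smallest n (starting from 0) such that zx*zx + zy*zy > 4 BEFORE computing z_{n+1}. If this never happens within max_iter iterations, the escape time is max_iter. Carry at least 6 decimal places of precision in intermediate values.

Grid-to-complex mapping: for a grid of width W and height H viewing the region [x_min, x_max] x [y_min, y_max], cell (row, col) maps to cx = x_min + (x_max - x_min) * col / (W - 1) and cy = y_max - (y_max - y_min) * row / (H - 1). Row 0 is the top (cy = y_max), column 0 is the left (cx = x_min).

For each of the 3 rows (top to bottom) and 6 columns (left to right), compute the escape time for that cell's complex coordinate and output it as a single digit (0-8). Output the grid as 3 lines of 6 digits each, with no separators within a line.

(row=0, col=0): c = -1.9400 + 0.5600i → escape time 1
(row=0, col=1): c = -1.6540 + 0.5600i → escape time 3
(row=0, col=2): c = -1.3680 + 0.5600i → escape time 3
(row=0, col=3): c = -1.0820 + 0.5600i → escape time 5
(row=0, col=4): c = -0.7960 + 0.5600i → escape time 6
(row=0, col=5): c = -0.5100 + 0.5600i → escape time 8
(row=1, col=0): c = -1.9400 + -0.0200i → escape time 5
(row=1, col=1): c = -1.6540 + -0.0200i → escape time 8
(row=1, col=2): c = -1.3680 + -0.0200i → escape time 8
(row=1, col=3): c = -1.0820 + -0.0200i → escape time 8
(row=1, col=4): c = -0.7960 + -0.0200i → escape time 8
(row=1, col=5): c = -0.5100 + -0.0200i → escape time 8
(row=2, col=0): c = -1.9400 + -0.6000i → escape time 1
(row=2, col=1): c = -1.6540 + -0.6000i → escape time 3
(row=2, col=2): c = -1.3680 + -0.6000i → escape time 3
(row=2, col=3): c = -1.0820 + -0.6000i → escape time 4
(row=2, col=4): c = -0.7960 + -0.6000i → escape time 5
(row=2, col=5): c = -0.5100 + -0.6000i → escape time 8

Answer: 133568
588888
133458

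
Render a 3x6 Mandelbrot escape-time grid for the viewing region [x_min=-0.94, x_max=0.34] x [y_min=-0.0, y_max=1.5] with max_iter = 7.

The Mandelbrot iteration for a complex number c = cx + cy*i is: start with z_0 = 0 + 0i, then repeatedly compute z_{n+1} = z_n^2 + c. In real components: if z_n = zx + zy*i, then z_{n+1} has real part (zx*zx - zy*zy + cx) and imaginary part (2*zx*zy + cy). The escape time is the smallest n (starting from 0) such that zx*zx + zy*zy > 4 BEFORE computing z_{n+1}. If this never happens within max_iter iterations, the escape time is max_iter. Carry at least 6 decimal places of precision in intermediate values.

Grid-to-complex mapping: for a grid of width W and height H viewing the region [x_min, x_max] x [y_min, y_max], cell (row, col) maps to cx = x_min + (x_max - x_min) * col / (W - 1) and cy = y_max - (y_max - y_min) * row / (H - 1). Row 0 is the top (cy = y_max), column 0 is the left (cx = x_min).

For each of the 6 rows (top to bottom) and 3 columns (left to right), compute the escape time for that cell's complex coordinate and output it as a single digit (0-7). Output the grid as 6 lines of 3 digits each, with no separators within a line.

Answer: 222
332
364
577
777
777

Derivation:
(row=0, col=0): c = -0.9400 + 1.5000i → escape time 2
(row=0, col=1): c = -0.3000 + 1.5000i → escape time 2
(row=0, col=2): c = 0.3400 + 1.5000i → escape time 2
(row=1, col=0): c = -0.9400 + 1.2000i → escape time 3
(row=1, col=1): c = -0.3000 + 1.2000i → escape time 3
(row=1, col=2): c = 0.3400 + 1.2000i → escape time 2
(row=2, col=0): c = -0.9400 + 0.9000i → escape time 3
(row=2, col=1): c = -0.3000 + 0.9000i → escape time 6
(row=2, col=2): c = 0.3400 + 0.9000i → escape time 4
(row=3, col=0): c = -0.9400 + 0.6000i → escape time 5
(row=3, col=1): c = -0.3000 + 0.6000i → escape time 7
(row=3, col=2): c = 0.3400 + 0.6000i → escape time 7
(row=4, col=0): c = -0.9400 + 0.3000i → escape time 7
(row=4, col=1): c = -0.3000 + 0.3000i → escape time 7
(row=4, col=2): c = 0.3400 + 0.3000i → escape time 7
(row=5, col=0): c = -0.9400 + 0.0000i → escape time 7
(row=5, col=1): c = -0.3000 + 0.0000i → escape time 7
(row=5, col=2): c = 0.3400 + 0.0000i → escape time 7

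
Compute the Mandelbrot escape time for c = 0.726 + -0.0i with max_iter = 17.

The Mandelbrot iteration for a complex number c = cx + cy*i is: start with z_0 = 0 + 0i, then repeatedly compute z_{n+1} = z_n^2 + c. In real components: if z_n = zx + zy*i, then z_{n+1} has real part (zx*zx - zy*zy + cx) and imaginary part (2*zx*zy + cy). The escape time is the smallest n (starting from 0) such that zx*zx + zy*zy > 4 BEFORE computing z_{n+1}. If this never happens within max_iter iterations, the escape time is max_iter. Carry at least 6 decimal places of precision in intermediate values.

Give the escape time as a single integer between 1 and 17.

z_0 = 0 + 0i, c = 0.7260 + -0.0000i
Iter 1: z = 0.7260 + 0.0000i, |z|^2 = 0.5271
Iter 2: z = 1.2531 + 0.0000i, |z|^2 = 1.5702
Iter 3: z = 2.2962 + 0.0000i, |z|^2 = 5.2725
Escaped at iteration 3

Answer: 3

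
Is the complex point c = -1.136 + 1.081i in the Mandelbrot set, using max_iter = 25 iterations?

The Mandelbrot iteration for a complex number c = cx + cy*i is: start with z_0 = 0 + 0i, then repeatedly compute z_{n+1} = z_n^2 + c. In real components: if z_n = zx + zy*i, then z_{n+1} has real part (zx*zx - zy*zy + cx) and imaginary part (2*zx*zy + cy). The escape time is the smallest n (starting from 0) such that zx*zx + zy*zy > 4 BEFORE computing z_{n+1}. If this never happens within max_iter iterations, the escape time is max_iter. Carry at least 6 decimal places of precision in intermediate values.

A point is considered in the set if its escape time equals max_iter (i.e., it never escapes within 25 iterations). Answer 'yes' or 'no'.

Answer: no

Derivation:
z_0 = 0 + 0i, c = -1.1360 + 1.0810i
Iter 1: z = -1.1360 + 1.0810i, |z|^2 = 2.4591
Iter 2: z = -1.0141 + -1.3750i, |z|^2 = 2.9190
Iter 3: z = -1.9984 + 3.8697i, |z|^2 = 18.9685
Escaped at iteration 3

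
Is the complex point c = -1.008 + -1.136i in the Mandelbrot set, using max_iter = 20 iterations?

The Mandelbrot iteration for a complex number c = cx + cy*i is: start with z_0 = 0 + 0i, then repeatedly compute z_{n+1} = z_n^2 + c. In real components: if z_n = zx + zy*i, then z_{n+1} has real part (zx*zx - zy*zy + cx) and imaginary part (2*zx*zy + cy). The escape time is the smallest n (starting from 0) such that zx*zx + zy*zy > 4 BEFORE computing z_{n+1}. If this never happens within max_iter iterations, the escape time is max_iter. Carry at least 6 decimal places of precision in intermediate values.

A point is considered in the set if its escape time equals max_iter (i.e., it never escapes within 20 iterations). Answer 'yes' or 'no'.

Answer: no

Derivation:
z_0 = 0 + 0i, c = -1.0080 + -1.1360i
Iter 1: z = -1.0080 + -1.1360i, |z|^2 = 2.3066
Iter 2: z = -1.2824 + 1.1542i, |z|^2 = 2.9768
Iter 3: z = -0.6955 + -4.0963i, |z|^2 = 17.2634
Escaped at iteration 3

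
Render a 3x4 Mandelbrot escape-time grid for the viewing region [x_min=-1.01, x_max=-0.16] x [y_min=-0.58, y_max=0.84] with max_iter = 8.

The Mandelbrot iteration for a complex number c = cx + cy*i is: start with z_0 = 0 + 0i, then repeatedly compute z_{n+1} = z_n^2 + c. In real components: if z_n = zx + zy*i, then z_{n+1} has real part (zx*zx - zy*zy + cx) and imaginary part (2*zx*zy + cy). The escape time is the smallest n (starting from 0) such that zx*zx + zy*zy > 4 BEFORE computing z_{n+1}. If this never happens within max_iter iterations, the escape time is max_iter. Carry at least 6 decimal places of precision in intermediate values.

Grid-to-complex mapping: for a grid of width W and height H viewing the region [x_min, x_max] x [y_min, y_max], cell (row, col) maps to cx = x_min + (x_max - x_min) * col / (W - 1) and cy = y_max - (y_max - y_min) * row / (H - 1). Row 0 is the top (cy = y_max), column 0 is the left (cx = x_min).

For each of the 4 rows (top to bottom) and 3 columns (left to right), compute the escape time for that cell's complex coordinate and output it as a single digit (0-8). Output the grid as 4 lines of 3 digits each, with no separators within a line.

(row=0, col=0): c = -1.0100 + 0.8400i → escape time 3
(row=0, col=1): c = -0.5850 + 0.8400i → escape time 4
(row=0, col=2): c = -0.1600 + 0.8400i → escape time 8
(row=1, col=0): c = -1.0100 + 0.3667i → escape time 8
(row=1, col=1): c = -0.5850 + 0.3667i → escape time 8
(row=1, col=2): c = -0.1600 + 0.3667i → escape time 8
(row=2, col=0): c = -1.0100 + -0.1067i → escape time 8
(row=2, col=1): c = -0.5850 + -0.1067i → escape time 8
(row=2, col=2): c = -0.1600 + -0.1067i → escape time 8
(row=3, col=0): c = -1.0100 + -0.5800i → escape time 5
(row=3, col=1): c = -0.5850 + -0.5800i → escape time 8
(row=3, col=2): c = -0.1600 + -0.5800i → escape time 8

Answer: 348
888
888
588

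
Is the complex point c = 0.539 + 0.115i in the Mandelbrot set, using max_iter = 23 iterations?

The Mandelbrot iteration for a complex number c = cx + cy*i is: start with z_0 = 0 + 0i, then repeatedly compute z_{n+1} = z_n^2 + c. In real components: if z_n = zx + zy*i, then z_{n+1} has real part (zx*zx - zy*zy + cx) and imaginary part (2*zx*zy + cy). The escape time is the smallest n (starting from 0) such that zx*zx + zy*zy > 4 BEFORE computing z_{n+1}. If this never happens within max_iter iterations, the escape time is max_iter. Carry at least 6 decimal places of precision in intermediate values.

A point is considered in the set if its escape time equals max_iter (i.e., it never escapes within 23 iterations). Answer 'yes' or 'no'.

Answer: no

Derivation:
z_0 = 0 + 0i, c = 0.5390 + 0.1150i
Iter 1: z = 0.5390 + 0.1150i, |z|^2 = 0.3037
Iter 2: z = 0.8163 + 0.2390i, |z|^2 = 0.7234
Iter 3: z = 1.1482 + 0.5051i, |z|^2 = 1.5736
Iter 4: z = 1.6023 + 1.2750i, |z|^2 = 4.1930
Escaped at iteration 4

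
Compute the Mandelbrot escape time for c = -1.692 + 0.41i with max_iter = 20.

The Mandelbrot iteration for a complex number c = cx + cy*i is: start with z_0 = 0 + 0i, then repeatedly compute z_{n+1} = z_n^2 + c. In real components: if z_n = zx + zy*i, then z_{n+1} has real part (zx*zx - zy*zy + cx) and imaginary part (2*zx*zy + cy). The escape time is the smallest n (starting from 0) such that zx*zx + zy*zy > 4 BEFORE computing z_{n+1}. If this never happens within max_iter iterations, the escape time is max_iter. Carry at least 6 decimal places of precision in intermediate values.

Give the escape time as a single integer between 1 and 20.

Answer: 3

Derivation:
z_0 = 0 + 0i, c = -1.6920 + 0.4100i
Iter 1: z = -1.6920 + 0.4100i, |z|^2 = 3.0310
Iter 2: z = 1.0028 + -0.9774i, |z|^2 = 1.9609
Iter 3: z = -1.6419 + -1.5503i, |z|^2 = 5.0991
Escaped at iteration 3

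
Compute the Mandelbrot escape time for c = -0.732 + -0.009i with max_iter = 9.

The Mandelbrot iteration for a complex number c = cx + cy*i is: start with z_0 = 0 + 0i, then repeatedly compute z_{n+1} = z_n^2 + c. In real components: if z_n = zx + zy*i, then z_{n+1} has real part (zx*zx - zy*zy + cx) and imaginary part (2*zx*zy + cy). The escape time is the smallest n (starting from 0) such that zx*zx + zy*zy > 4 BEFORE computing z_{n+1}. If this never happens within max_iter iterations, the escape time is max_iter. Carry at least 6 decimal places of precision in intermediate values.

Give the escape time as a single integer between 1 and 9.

z_0 = 0 + 0i, c = -0.7320 + -0.0090i
Iter 1: z = -0.7320 + -0.0090i, |z|^2 = 0.5359
Iter 2: z = -0.1963 + 0.0042i, |z|^2 = 0.0385
Iter 3: z = -0.6935 + -0.0106i, |z|^2 = 0.4811
Iter 4: z = -0.2512 + 0.0058i, |z|^2 = 0.0631
Iter 5: z = -0.6689 + -0.0119i, |z|^2 = 0.4476
Iter 6: z = -0.2847 + 0.0069i, |z|^2 = 0.0811
Iter 7: z = -0.6510 + -0.0129i, |z|^2 = 0.4240
Iter 8: z = -0.3083 + 0.0078i, |z|^2 = 0.0951

Answer: 9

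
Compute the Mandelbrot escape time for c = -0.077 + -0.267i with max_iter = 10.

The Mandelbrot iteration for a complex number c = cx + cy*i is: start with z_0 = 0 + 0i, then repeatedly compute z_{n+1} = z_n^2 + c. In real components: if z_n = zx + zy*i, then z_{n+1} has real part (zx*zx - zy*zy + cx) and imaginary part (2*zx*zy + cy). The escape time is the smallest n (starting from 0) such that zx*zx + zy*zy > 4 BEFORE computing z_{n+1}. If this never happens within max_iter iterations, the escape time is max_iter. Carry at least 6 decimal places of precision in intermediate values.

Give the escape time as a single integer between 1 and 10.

Answer: 10

Derivation:
z_0 = 0 + 0i, c = -0.0770 + -0.2670i
Iter 1: z = -0.0770 + -0.2670i, |z|^2 = 0.0772
Iter 2: z = -0.1424 + -0.2259i, |z|^2 = 0.0713
Iter 3: z = -0.1078 + -0.2027i, |z|^2 = 0.0527
Iter 4: z = -0.1065 + -0.2233i, |z|^2 = 0.0612
Iter 5: z = -0.1155 + -0.2194i, |z|^2 = 0.0615
Iter 6: z = -0.1118 + -0.2163i, |z|^2 = 0.0593
Iter 7: z = -0.1113 + -0.2186i, |z|^2 = 0.0602
Iter 8: z = -0.1124 + -0.2183i, |z|^2 = 0.0603
Iter 9: z = -0.1120 + -0.2179i, |z|^2 = 0.0600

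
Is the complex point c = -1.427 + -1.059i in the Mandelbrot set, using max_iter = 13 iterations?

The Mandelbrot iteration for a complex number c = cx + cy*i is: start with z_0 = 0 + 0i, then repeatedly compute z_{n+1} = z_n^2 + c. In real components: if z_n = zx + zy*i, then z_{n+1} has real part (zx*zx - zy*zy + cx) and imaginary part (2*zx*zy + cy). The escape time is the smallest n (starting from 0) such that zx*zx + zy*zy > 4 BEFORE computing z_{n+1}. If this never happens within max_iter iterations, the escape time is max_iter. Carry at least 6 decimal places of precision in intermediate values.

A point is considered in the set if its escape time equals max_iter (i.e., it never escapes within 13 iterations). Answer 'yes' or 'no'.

z_0 = 0 + 0i, c = -1.4270 + -1.0590i
Iter 1: z = -1.4270 + -1.0590i, |z|^2 = 3.1578
Iter 2: z = -0.5122 + 1.9634i, |z|^2 = 4.1172
Escaped at iteration 2

Answer: no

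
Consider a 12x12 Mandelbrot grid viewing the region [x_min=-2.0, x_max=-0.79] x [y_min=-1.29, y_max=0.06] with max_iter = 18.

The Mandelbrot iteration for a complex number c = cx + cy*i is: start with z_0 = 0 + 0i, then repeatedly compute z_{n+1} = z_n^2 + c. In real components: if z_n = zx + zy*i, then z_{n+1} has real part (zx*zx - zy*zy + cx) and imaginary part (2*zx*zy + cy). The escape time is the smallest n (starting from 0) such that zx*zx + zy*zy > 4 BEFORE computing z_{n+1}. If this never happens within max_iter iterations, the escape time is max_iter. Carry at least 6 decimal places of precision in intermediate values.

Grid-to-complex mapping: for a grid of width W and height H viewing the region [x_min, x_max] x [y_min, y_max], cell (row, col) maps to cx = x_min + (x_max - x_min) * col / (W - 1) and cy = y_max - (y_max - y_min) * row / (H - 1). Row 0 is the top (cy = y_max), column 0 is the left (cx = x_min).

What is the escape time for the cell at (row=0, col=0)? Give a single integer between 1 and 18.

z_0 = 0 + 0i, c = -2.0000 + 0.0600i
Iter 1: z = -2.0000 + 0.0600i, |z|^2 = 4.0036
Escaped at iteration 1

Answer: 1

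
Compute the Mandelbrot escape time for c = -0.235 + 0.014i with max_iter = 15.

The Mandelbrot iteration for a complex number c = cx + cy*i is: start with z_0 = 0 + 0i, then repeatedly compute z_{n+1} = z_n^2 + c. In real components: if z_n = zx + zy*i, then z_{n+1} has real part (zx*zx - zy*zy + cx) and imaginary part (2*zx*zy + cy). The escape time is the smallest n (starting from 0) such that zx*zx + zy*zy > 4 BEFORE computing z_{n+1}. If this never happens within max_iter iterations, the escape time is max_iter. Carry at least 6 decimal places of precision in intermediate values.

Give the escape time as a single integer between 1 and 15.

Answer: 15

Derivation:
z_0 = 0 + 0i, c = -0.2350 + 0.0140i
Iter 1: z = -0.2350 + 0.0140i, |z|^2 = 0.0554
Iter 2: z = -0.1800 + 0.0074i, |z|^2 = 0.0324
Iter 3: z = -0.2027 + 0.0113i, |z|^2 = 0.0412
Iter 4: z = -0.1941 + 0.0094i, |z|^2 = 0.0377
Iter 5: z = -0.1974 + 0.0103i, |z|^2 = 0.0391
Iter 6: z = -0.1961 + 0.0099i, |z|^2 = 0.0386
Iter 7: z = -0.1966 + 0.0101i, |z|^2 = 0.0388
Iter 8: z = -0.1964 + 0.0100i, |z|^2 = 0.0387
Iter 9: z = -0.1965 + 0.0101i, |z|^2 = 0.0387
Iter 10: z = -0.1965 + 0.0100i, |z|^2 = 0.0387
Iter 11: z = -0.1965 + 0.0101i, |z|^2 = 0.0387
Iter 12: z = -0.1965 + 0.0100i, |z|^2 = 0.0387
Iter 13: z = -0.1965 + 0.0101i, |z|^2 = 0.0387
Iter 14: z = -0.1965 + 0.0101i, |z|^2 = 0.0387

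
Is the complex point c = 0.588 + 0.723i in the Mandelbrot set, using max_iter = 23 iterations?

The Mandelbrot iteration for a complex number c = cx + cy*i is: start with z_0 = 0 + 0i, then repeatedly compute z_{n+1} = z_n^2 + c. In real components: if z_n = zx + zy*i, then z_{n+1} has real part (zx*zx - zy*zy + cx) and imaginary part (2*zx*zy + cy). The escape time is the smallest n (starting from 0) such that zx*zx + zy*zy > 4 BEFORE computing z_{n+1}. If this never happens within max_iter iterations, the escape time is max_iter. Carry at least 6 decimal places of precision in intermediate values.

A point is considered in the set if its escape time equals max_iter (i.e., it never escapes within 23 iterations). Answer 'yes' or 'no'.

z_0 = 0 + 0i, c = 0.5880 + 0.7230i
Iter 1: z = 0.5880 + 0.7230i, |z|^2 = 0.8685
Iter 2: z = 0.4110 + 1.5732i, |z|^2 = 2.6440
Iter 3: z = -1.7182 + 2.0163i, |z|^2 = 7.0174
Escaped at iteration 3

Answer: no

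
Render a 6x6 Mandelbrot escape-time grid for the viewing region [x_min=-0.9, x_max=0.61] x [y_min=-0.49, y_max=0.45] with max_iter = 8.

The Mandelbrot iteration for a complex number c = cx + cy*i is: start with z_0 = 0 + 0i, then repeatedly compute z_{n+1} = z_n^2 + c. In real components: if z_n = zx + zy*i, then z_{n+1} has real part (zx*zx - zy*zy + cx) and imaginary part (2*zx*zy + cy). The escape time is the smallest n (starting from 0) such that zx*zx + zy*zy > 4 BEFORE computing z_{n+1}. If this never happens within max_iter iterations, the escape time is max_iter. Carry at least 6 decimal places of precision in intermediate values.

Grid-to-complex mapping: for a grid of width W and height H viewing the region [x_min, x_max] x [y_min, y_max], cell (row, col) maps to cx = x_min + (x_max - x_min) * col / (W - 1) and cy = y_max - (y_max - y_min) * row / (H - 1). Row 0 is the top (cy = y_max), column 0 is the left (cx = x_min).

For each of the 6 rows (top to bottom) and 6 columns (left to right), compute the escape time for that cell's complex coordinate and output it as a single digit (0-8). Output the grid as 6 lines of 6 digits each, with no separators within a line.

Answer: 688883
888884
888884
888884
888884
588883

Derivation:
(row=0, col=0): c = -0.9000 + 0.4500i → escape time 6
(row=0, col=1): c = -0.5980 + 0.4500i → escape time 8
(row=0, col=2): c = -0.2960 + 0.4500i → escape time 8
(row=0, col=3): c = 0.0060 + 0.4500i → escape time 8
(row=0, col=4): c = 0.3080 + 0.4500i → escape time 8
(row=0, col=5): c = 0.6100 + 0.4500i → escape time 3
(row=1, col=0): c = -0.9000 + 0.2620i → escape time 8
(row=1, col=1): c = -0.5980 + 0.2620i → escape time 8
(row=1, col=2): c = -0.2960 + 0.2620i → escape time 8
(row=1, col=3): c = 0.0060 + 0.2620i → escape time 8
(row=1, col=4): c = 0.3080 + 0.2620i → escape time 8
(row=1, col=5): c = 0.6100 + 0.2620i → escape time 4
(row=2, col=0): c = -0.9000 + 0.0740i → escape time 8
(row=2, col=1): c = -0.5980 + 0.0740i → escape time 8
(row=2, col=2): c = -0.2960 + 0.0740i → escape time 8
(row=2, col=3): c = 0.0060 + 0.0740i → escape time 8
(row=2, col=4): c = 0.3080 + 0.0740i → escape time 8
(row=2, col=5): c = 0.6100 + 0.0740i → escape time 4
(row=3, col=0): c = -0.9000 + -0.1140i → escape time 8
(row=3, col=1): c = -0.5980 + -0.1140i → escape time 8
(row=3, col=2): c = -0.2960 + -0.1140i → escape time 8
(row=3, col=3): c = 0.0060 + -0.1140i → escape time 8
(row=3, col=4): c = 0.3080 + -0.1140i → escape time 8
(row=3, col=5): c = 0.6100 + -0.1140i → escape time 4
(row=4, col=0): c = -0.9000 + -0.3020i → escape time 8
(row=4, col=1): c = -0.5980 + -0.3020i → escape time 8
(row=4, col=2): c = -0.2960 + -0.3020i → escape time 8
(row=4, col=3): c = 0.0060 + -0.3020i → escape time 8
(row=4, col=4): c = 0.3080 + -0.3020i → escape time 8
(row=4, col=5): c = 0.6100 + -0.3020i → escape time 4
(row=5, col=0): c = -0.9000 + -0.4900i → escape time 5
(row=5, col=1): c = -0.5980 + -0.4900i → escape time 8
(row=5, col=2): c = -0.2960 + -0.4900i → escape time 8
(row=5, col=3): c = 0.0060 + -0.4900i → escape time 8
(row=5, col=4): c = 0.3080 + -0.4900i → escape time 8
(row=5, col=5): c = 0.6100 + -0.4900i → escape time 3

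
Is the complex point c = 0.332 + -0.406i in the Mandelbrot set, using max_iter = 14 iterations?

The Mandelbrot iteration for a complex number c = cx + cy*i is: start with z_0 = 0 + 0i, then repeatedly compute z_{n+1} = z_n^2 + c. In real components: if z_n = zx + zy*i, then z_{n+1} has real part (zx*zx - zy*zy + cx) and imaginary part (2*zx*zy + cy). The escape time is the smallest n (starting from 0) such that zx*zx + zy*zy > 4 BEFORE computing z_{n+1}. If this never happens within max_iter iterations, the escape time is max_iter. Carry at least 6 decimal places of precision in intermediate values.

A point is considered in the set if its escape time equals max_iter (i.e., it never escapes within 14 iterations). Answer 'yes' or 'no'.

z_0 = 0 + 0i, c = 0.3320 + -0.4060i
Iter 1: z = 0.3320 + -0.4060i, |z|^2 = 0.2751
Iter 2: z = 0.2774 + -0.6756i, |z|^2 = 0.5334
Iter 3: z = -0.0475 + -0.7808i, |z|^2 = 0.6119
Iter 4: z = -0.2754 + -0.3319i, |z|^2 = 0.1860
Iter 5: z = 0.2977 + -0.2232i, |z|^2 = 0.1384
Iter 6: z = 0.3708 + -0.5389i, |z|^2 = 0.4279
Iter 7: z = 0.1791 + -0.8057i, |z|^2 = 0.6811
Iter 8: z = -0.2850 + -0.6946i, |z|^2 = 0.5636
Iter 9: z = -0.0692 + -0.0101i, |z|^2 = 0.0049
Iter 10: z = 0.3367 + -0.4046i, |z|^2 = 0.2771
Iter 11: z = 0.2817 + -0.6784i, |z|^2 = 0.5396
Iter 12: z = -0.0490 + -0.7882i, |z|^2 = 0.6236
Iter 13: z = -0.2868 + -0.3288i, |z|^2 = 0.1904
Did not escape in 14 iterations → in set

Answer: yes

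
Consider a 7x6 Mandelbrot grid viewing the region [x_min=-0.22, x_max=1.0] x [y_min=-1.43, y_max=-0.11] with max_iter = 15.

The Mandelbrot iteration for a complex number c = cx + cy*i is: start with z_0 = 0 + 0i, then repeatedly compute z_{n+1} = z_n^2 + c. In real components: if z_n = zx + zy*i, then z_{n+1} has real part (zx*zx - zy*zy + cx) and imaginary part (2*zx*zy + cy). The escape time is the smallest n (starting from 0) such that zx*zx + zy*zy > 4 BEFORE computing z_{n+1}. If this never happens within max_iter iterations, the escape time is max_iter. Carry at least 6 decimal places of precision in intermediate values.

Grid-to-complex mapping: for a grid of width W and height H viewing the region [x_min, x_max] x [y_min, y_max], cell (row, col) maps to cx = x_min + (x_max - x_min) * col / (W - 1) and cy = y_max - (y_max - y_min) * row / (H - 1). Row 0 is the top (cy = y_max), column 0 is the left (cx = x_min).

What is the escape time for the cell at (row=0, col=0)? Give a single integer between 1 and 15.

z_0 = 0 + 0i, c = -0.2200 + -0.1100i
Iter 1: z = -0.2200 + -0.1100i, |z|^2 = 0.0605
Iter 2: z = -0.1837 + -0.0616i, |z|^2 = 0.0375
Iter 3: z = -0.1900 + -0.0874i, |z|^2 = 0.0438
Iter 4: z = -0.1915 + -0.0768i, |z|^2 = 0.0426
Iter 5: z = -0.1892 + -0.0806i, |z|^2 = 0.0423
Iter 6: z = -0.1907 + -0.0795i, |z|^2 = 0.0427
Iter 7: z = -0.1900 + -0.0797i, |z|^2 = 0.0424
Iter 8: z = -0.1903 + -0.0797i, |z|^2 = 0.0426
Iter 9: z = -0.1902 + -0.0797i, |z|^2 = 0.0425
Iter 10: z = -0.1902 + -0.0797i, |z|^2 = 0.0425
Iter 11: z = -0.1902 + -0.0797i, |z|^2 = 0.0425
Iter 12: z = -0.1902 + -0.0797i, |z|^2 = 0.0425
Iter 13: z = -0.1902 + -0.0797i, |z|^2 = 0.0425
Iter 14: z = -0.1902 + -0.0797i, |z|^2 = 0.0425

Answer: 15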